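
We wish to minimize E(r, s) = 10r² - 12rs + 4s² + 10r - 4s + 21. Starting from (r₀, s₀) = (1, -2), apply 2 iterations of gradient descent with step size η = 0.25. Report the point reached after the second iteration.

∇E = (20r - 12s + 10, -12r + 8s - 4)
Step 1: at (1, -2), ∇E = (54, -32) → (1, -2) − 0.25·(54, -32) = (-12.5, 6)
Step 2: at (-12.5, 6), ∇E = (-312, 194) → (-12.5, 6) − 0.25·(-312, 194) = (65.5, -42.5)

(65.5, -42.5)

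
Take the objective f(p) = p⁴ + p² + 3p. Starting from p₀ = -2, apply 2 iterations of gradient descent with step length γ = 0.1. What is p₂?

-0.1388

f′(p) = 4p³ + 2p + 3
Step 1: f′(-2) = -33; p₁ = -2 − 0.1·(-33) = 1.3
Step 2: f′(1.3) = 14.388; p₂ = 1.3 − 0.1·14.388 = -0.1388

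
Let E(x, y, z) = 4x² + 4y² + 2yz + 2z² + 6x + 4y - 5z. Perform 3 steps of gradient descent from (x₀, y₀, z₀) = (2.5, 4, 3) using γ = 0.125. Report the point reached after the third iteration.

∇E = (8x + 6, 8y + 2z + 4, 2y + 4z - 5)
(x₁, y₁, z₁) = (2.5, 4, 3) − 0.125·(26, 42, 15) = (-0.75, -1.25, 1.125)
(x₂, y₂, z₂) = (-0.75, -1.25, 1.125) − 0.125·(0, -3.75, -3) = (-0.75, -0.78125, 1.5)
(x₃, y₃, z₃) = (-0.75, -0.78125, 1.5) − 0.125·(0, 0.75, -0.5625) = (-0.75, -0.875, 1.5703125)

(-0.75, -0.875, 1.5703125)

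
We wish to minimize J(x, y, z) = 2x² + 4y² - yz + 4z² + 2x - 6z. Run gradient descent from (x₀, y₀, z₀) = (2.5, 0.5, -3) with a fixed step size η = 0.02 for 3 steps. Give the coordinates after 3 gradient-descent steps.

∇J = (4x + 2, 8y - z, -y + 8z - 6)
(x₁, y₁, z₁) = (2.5, 0.5, -3) − 0.02·(12, 7, -30.5) = (2.26, 0.36, -2.39)
(x₂, y₂, z₂) = (2.26, 0.36, -2.39) − 0.02·(11.04, 5.27, -25.48) = (2.0392, 0.2546, -1.8804)
(x₃, y₃, z₃) = (2.0392, 0.2546, -1.8804) − 0.02·(10.1568, 3.9172, -21.2978) = (1.836064, 0.176256, -1.454444)

(1.836064, 0.176256, -1.454444)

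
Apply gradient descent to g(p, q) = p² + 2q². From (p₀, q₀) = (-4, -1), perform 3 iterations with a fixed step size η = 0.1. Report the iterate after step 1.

(-3.2, -0.6)

∇g = (2p, 4q)
Step 1: at (-4, -1), ∇g = (-8, -4) → (-4, -1) − 0.1·(-8, -4) = (-3.2, -0.6)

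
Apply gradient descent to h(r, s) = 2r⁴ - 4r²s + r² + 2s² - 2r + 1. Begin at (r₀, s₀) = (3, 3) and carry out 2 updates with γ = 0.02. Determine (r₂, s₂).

(0.10066176, 3.201728)

∇h = (8r³ - 8rs + 2r - 2, -4r² + 4s)
Step 1: at (3, 3), ∇h = (148, -24) → (3, 3) − 0.02·(148, -24) = (0.04, 3.48)
Step 2: at (0.04, 3.48), ∇h = (-3.033088, 13.9136) → (0.04, 3.48) − 0.02·(-3.033088, 13.9136) = (0.10066176, 3.201728)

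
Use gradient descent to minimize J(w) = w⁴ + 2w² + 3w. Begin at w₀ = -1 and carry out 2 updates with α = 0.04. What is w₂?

-0.71008

J′(w) = 4w³ + 4w + 3
Step 1: J′(-1) = -5; w₁ = -1 − 0.04·(-5) = -0.8
Step 2: J′(-0.8) = -2.248; w₂ = -0.8 − 0.04·(-2.248) = -0.71008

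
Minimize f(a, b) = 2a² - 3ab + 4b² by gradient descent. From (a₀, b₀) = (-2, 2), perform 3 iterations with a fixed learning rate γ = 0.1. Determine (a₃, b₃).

∇f = (4a - 3b, -3a + 8b)
(a₁, b₁) = (-2, 2) − 0.1·(-14, 22) = (-0.6, -0.2)
(a₂, b₂) = (-0.6, -0.2) − 0.1·(-1.8, 0.2) = (-0.42, -0.22)
(a₃, b₃) = (-0.42, -0.22) − 0.1·(-1.02, -0.5) = (-0.318, -0.17)

(-0.318, -0.17)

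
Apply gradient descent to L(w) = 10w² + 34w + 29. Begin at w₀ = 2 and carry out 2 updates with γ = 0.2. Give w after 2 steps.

L′(w) = 20w + 34
Step 1: L′(2) = 74; w₁ = 2 − 0.2·74 = -12.8
Step 2: L′(-12.8) = -222; w₂ = -12.8 − 0.2·(-222) = 31.6

31.6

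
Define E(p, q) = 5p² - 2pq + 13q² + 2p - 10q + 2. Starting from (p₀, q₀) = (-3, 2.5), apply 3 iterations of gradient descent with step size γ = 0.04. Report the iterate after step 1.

(-1.68, 0.06)

∇E = (10p - 2q + 2, -2p + 26q - 10)
(p₁, q₁) = (-3, 2.5) − 0.04·(-33, 61) = (-1.68, 0.06)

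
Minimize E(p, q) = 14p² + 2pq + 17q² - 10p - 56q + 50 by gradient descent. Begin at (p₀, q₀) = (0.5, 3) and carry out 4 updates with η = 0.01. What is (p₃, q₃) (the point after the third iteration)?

∇E = (28p + 2q - 10, 2p + 34q - 56)
Step 1: at (0.5, 3), ∇E = (10, 47) → (0.5, 3) − 0.01·(10, 47) = (0.4, 2.53)
Step 2: at (0.4, 2.53), ∇E = (6.26, 30.82) → (0.4, 2.53) − 0.01·(6.26, 30.82) = (0.3374, 2.2218)
Step 3: at (0.3374, 2.2218), ∇E = (3.8908, 20.216) → (0.3374, 2.2218) − 0.01·(3.8908, 20.216) = (0.298492, 2.01964)

(0.298492, 2.01964)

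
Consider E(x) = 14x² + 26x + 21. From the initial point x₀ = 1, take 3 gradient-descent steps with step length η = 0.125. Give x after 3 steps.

E′(x) = 28x + 26
Step 1: E′(1) = 54; x₁ = 1 − 0.125·54 = -5.75
Step 2: E′(-5.75) = -135; x₂ = -5.75 − 0.125·(-135) = 11.125
Step 3: E′(11.125) = 337.5; x₃ = 11.125 − 0.125·337.5 = -31.0625

-31.0625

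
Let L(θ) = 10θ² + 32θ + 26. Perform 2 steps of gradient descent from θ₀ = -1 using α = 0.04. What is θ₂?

-1.576

L′(θ) = 20θ + 32
θ₁ = -1 − 0.04·12 = -1.48
θ₂ = -1.48 − 0.04·2.4 = -1.576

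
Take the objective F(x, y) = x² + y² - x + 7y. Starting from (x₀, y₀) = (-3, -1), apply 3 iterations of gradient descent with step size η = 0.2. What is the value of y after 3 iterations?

-2.96

∇F = (2x - 1, 2y + 7)
Step 1: at (-3, -1), ∇F = (-7, 5) → (-3, -1) − 0.2·(-7, 5) = (-1.6, -2)
Step 2: at (-1.6, -2), ∇F = (-4.2, 3) → (-1.6, -2) − 0.2·(-4.2, 3) = (-0.76, -2.6)
Step 3: at (-0.76, -2.6), ∇F = (-2.52, 1.8) → (-0.76, -2.6) − 0.2·(-2.52, 1.8) = (-0.256, -2.96)
y = -2.96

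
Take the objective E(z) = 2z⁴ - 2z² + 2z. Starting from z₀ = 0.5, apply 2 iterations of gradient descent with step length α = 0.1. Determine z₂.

0.3088

E′(z) = 8z³ - 4z + 2
z₁ = 0.5 − 0.1·1 = 0.4
z₂ = 0.4 − 0.1·0.912 = 0.3088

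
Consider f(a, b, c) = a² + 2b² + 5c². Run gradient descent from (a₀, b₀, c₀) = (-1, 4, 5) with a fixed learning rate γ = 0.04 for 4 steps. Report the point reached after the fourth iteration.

∇f = (2a, 4b, 10c)
Step 1: at (-1, 4, 5), ∇f = (-2, 16, 50) → (-1, 4, 5) − 0.04·(-2, 16, 50) = (-0.92, 3.36, 3)
Step 2: at (-0.92, 3.36, 3), ∇f = (-1.84, 13.44, 30) → (-0.92, 3.36, 3) − 0.04·(-1.84, 13.44, 30) = (-0.8464, 2.8224, 1.8)
Step 3: at (-0.8464, 2.8224, 1.8), ∇f = (-1.6928, 11.2896, 18) → (-0.8464, 2.8224, 1.8) − 0.04·(-1.6928, 11.2896, 18) = (-0.778688, 2.370816, 1.08)
Step 4: at (-0.778688, 2.370816, 1.08), ∇f = (-1.557376, 9.483264, 10.8) → (-0.778688, 2.370816, 1.08) − 0.04·(-1.557376, 9.483264, 10.8) = (-0.71639296, 1.99148544, 0.648)

(-0.71639296, 1.99148544, 0.648)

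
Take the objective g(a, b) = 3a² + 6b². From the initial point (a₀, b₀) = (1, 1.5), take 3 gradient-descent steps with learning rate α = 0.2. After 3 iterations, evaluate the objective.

101.648928

∇g = (6a, 12b)
Step 1: at (1, 1.5), ∇g = (6, 18) → (1, 1.5) − 0.2·(6, 18) = (-0.2, -2.1)
Step 2: at (-0.2, -2.1), ∇g = (-1.2, -25.2) → (-0.2, -2.1) − 0.2·(-1.2, -25.2) = (0.04, 2.94)
Step 3: at (0.04, 2.94), ∇g = (0.24, 35.28) → (0.04, 2.94) − 0.2·(0.24, 35.28) = (-0.008, -4.116)
g(-0.008, -4.116) = 101.648928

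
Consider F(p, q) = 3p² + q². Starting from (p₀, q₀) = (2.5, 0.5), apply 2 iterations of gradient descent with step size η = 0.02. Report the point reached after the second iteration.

∇F = (6p, 2q)
(p₁, q₁) = (2.5, 0.5) − 0.02·(15, 1) = (2.2, 0.48)
(p₂, q₂) = (2.2, 0.48) − 0.02·(13.2, 0.96) = (1.936, 0.4608)

(1.936, 0.4608)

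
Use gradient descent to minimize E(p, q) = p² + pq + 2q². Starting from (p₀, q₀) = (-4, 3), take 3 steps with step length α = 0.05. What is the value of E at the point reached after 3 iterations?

∇E = (2p + q, p + 4q)
(p₁, q₁) = (-4, 3) − 0.05·(-5, 8) = (-3.75, 2.6)
(p₂, q₂) = (-3.75, 2.6) − 0.05·(-4.9, 6.65) = (-3.505, 2.2675)
(p₃, q₃) = (-3.505, 2.2675) − 0.05·(-4.7425, 5.565) = (-3.267875, 1.98925)
E(-3.267875, 1.98925) = 12.092617796875

12.092617796875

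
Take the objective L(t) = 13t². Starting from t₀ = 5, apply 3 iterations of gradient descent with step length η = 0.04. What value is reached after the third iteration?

-0.00032

L′(t) = 26t
Step 1: L′(5) = 130; t₁ = 5 − 0.04·130 = -0.2
Step 2: L′(-0.2) = -5.2; t₂ = -0.2 − 0.04·(-5.2) = 0.008
Step 3: L′(0.008) = 0.208; t₃ = 0.008 − 0.04·0.208 = -0.00032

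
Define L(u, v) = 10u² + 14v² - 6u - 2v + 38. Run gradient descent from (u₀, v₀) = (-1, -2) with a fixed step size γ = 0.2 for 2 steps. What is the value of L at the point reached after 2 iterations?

∇L = (20u - 6, 28v - 2)
(u₁, v₁) = (-1, -2) − 0.2·(-26, -58) = (4.2, 9.6)
(u₂, v₂) = (4.2, 9.6) − 0.2·(78, 266.8) = (-11.4, -43.76)
L(-11.4, -43.76) = 28302.6464

28302.6464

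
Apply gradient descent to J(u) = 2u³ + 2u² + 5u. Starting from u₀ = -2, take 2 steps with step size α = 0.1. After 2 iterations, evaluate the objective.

-4165.643010672

J′(u) = 6u² + 4u + 5
Step 1: J′(-2) = 21; u₁ = -2 − 0.1·21 = -4.1
Step 2: J′(-4.1) = 89.46; u₂ = -4.1 − 0.1·89.46 = -13.046
J(-13.046) = -4165.643010672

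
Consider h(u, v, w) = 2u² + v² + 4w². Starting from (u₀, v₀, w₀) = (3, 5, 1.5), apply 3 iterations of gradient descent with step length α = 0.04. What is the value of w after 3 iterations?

0.471648

∇h = (4u, 2v, 8w)
(u₁, v₁, w₁) = (3, 5, 1.5) − 0.04·(12, 10, 12) = (2.52, 4.6, 1.02)
(u₂, v₂, w₂) = (2.52, 4.6, 1.02) − 0.04·(10.08, 9.2, 8.16) = (2.1168, 4.232, 0.6936)
(u₃, v₃, w₃) = (2.1168, 4.232, 0.6936) − 0.04·(8.4672, 8.464, 5.5488) = (1.778112, 3.89344, 0.471648)
w = 0.471648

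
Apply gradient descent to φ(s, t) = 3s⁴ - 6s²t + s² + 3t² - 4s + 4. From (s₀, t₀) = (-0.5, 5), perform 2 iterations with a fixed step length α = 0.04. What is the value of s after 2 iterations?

∇φ = (12s³ - 12st + 2s - 4, -6s² + 6t)
(s₁, t₁) = (-0.5, 5) − 0.04·(23.5, 28.5) = (-1.44, 3.86)
(s₂, t₂) = (-1.44, 3.86) − 0.04·(23.988992, 10.7184) = (-2.39955968, 3.431264)
s = -2.39955968

-2.39955968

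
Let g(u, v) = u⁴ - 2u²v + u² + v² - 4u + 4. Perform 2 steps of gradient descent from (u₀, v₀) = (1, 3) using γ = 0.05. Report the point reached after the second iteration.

∇g = (4u³ - 4uv + 2u - 4, -2u² + 2v)
Step 1: at (1, 3), ∇g = (-10, 4) → (1, 3) − 0.05·(-10, 4) = (1.5, 2.8)
Step 2: at (1.5, 2.8), ∇g = (-4.3, 1.1) → (1.5, 2.8) − 0.05·(-4.3, 1.1) = (1.715, 2.745)

(1.715, 2.745)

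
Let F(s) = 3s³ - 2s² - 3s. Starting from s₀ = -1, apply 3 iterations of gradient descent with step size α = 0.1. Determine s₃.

-41.729

F′(s) = 9s² - 4s - 3
Step 1: F′(-1) = 10; s₁ = -1 − 0.1·10 = -2
Step 2: F′(-2) = 41; s₂ = -2 − 0.1·41 = -6.1
Step 3: F′(-6.1) = 356.29; s₃ = -6.1 − 0.1·356.29 = -41.729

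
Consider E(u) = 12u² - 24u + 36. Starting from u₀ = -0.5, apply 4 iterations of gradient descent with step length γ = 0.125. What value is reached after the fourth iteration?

E′(u) = 24u - 24
u₁ = -0.5 − 0.125·(-36) = 4
u₂ = 4 − 0.125·72 = -5
u₃ = -5 − 0.125·(-144) = 13
u₄ = 13 − 0.125·288 = -23

-23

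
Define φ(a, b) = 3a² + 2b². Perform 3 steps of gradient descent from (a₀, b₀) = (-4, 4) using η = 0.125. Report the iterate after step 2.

∇φ = (6a, 4b)
(a₁, b₁) = (-4, 4) − 0.125·(-24, 16) = (-1, 2)
(a₂, b₂) = (-1, 2) − 0.125·(-6, 8) = (-0.25, 1)

(-0.25, 1)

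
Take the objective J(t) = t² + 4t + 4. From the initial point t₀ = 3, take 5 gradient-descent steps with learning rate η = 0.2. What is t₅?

-1.6112

J′(t) = 2t + 4
Step 1: J′(3) = 10; t₁ = 3 − 0.2·10 = 1
Step 2: J′(1) = 6; t₂ = 1 − 0.2·6 = -0.2
Step 3: J′(-0.2) = 3.6; t₃ = -0.2 − 0.2·3.6 = -0.92
Step 4: J′(-0.92) = 2.16; t₄ = -0.92 − 0.2·2.16 = -1.352
Step 5: J′(-1.352) = 1.296; t₅ = -1.352 − 0.2·1.296 = -1.6112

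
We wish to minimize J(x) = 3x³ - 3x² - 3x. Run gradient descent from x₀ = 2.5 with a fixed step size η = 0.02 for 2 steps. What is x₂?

J′(x) = 9x² - 6x - 3
Step 1: J′(2.5) = 38.25; x₁ = 2.5 − 0.02·38.25 = 1.735
Step 2: J′(1.735) = 13.682025; x₂ = 1.735 − 0.02·13.682025 = 1.4613595

1.4613595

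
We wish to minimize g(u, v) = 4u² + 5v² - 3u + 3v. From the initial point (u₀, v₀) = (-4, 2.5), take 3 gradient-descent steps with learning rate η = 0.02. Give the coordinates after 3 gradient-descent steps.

∇g = (8u - 3, 10v + 3)
(u₁, v₁) = (-4, 2.5) − 0.02·(-35, 28) = (-3.3, 1.94)
(u₂, v₂) = (-3.3, 1.94) − 0.02·(-29.4, 22.4) = (-2.712, 1.492)
(u₃, v₃) = (-2.712, 1.492) − 0.02·(-24.696, 17.92) = (-2.21808, 1.1336)

(-2.21808, 1.1336)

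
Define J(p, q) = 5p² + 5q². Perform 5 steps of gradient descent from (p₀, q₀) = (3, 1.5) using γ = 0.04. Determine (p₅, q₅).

∇J = (10p, 10q)
Step 1: at (3, 1.5), ∇J = (30, 15) → (3, 1.5) − 0.04·(30, 15) = (1.8, 0.9)
Step 2: at (1.8, 0.9), ∇J = (18, 9) → (1.8, 0.9) − 0.04·(18, 9) = (1.08, 0.54)
Step 3: at (1.08, 0.54), ∇J = (10.8, 5.4) → (1.08, 0.54) − 0.04·(10.8, 5.4) = (0.648, 0.324)
Step 4: at (0.648, 0.324), ∇J = (6.48, 3.24) → (0.648, 0.324) − 0.04·(6.48, 3.24) = (0.3888, 0.1944)
Step 5: at (0.3888, 0.1944), ∇J = (3.888, 1.944) → (0.3888, 0.1944) − 0.04·(3.888, 1.944) = (0.23328, 0.11664)

(0.23328, 0.11664)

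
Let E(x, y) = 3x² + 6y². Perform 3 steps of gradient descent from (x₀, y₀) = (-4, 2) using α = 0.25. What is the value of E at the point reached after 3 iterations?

∇E = (6x, 12y)
(x₁, y₁) = (-4, 2) − 0.25·(-24, 24) = (2, -4)
(x₂, y₂) = (2, -4) − 0.25·(12, -48) = (-1, 8)
(x₃, y₃) = (-1, 8) − 0.25·(-6, 96) = (0.5, -16)
E(0.5, -16) = 1536.75

1536.75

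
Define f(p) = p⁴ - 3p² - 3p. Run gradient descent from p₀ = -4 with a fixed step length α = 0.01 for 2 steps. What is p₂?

-1.539315

f′(p) = 4p³ - 6p - 3
Step 1: f′(-4) = -235; p₁ = -4 − 0.01·(-235) = -1.65
Step 2: f′(-1.65) = -11.0685; p₂ = -1.65 − 0.01·(-11.0685) = -1.539315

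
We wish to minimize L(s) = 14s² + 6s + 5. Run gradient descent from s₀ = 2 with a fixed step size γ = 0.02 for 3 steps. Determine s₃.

L′(s) = 28s + 6
Step 1: L′(2) = 62; s₁ = 2 − 0.02·62 = 0.76
Step 2: L′(0.76) = 27.28; s₂ = 0.76 − 0.02·27.28 = 0.2144
Step 3: L′(0.2144) = 12.0032; s₃ = 0.2144 − 0.02·12.0032 = -0.025664

-0.025664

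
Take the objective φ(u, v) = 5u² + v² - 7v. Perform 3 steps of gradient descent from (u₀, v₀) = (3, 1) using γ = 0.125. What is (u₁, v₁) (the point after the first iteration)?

(-0.75, 1.625)

∇φ = (10u, 2v - 7)
(u₁, v₁) = (3, 1) − 0.125·(30, -5) = (-0.75, 1.625)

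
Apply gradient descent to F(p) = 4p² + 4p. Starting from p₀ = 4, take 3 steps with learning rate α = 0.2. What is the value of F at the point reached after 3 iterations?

2.779136

F′(p) = 8p + 4
p₁ = 4 − 0.2·36 = -3.2
p₂ = -3.2 − 0.2·(-21.6) = 1.12
p₃ = 1.12 − 0.2·12.96 = -1.472
F(-1.472) = 2.779136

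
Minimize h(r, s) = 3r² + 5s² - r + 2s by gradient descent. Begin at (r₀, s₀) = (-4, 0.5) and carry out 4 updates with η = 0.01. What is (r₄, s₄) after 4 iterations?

(-3.086454, 0.25927)

∇h = (6r - 1, 10s + 2)
Step 1: at (-4, 0.5), ∇h = (-25, 7) → (-4, 0.5) − 0.01·(-25, 7) = (-3.75, 0.43)
Step 2: at (-3.75, 0.43), ∇h = (-23.5, 6.3) → (-3.75, 0.43) − 0.01·(-23.5, 6.3) = (-3.515, 0.367)
Step 3: at (-3.515, 0.367), ∇h = (-22.09, 5.67) → (-3.515, 0.367) − 0.01·(-22.09, 5.67) = (-3.2941, 0.3103)
Step 4: at (-3.2941, 0.3103), ∇h = (-20.7646, 5.103) → (-3.2941, 0.3103) − 0.01·(-20.7646, 5.103) = (-3.086454, 0.25927)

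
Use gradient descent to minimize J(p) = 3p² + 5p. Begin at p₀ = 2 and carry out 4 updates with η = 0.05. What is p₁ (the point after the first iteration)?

1.15

J′(p) = 6p + 5
Step 1: J′(2) = 17; p₁ = 2 − 0.05·17 = 1.15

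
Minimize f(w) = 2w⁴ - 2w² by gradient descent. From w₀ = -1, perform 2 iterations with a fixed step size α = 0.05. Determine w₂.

-0.7552

f′(w) = 8w³ - 4w
w₁ = -1 − 0.05·(-4) = -0.8
w₂ = -0.8 − 0.05·(-0.896) = -0.7552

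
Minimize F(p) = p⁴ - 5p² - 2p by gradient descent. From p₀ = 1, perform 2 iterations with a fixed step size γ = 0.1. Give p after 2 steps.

1.4672

F′(p) = 4p³ - 10p - 2
Step 1: F′(1) = -8; p₁ = 1 − 0.1·(-8) = 1.8
Step 2: F′(1.8) = 3.328; p₂ = 1.8 − 0.1·3.328 = 1.4672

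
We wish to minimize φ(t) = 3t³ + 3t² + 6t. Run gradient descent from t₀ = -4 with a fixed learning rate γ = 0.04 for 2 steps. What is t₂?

-36.530176

φ′(t) = 9t² + 6t + 6
t₁ = -4 − 0.04·126 = -9.04
t₂ = -9.04 − 0.04·687.2544 = -36.530176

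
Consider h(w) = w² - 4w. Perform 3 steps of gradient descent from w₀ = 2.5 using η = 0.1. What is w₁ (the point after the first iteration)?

2.4

h′(w) = 2w - 4
Step 1: h′(2.5) = 1; w₁ = 2.5 − 0.1·1 = 2.4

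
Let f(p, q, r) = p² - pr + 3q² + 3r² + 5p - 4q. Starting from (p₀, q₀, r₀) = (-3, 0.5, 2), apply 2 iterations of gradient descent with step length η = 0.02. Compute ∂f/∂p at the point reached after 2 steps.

-2.214

∇f = (2p - r + 5, 6q - 4, -p + 6r)
(p₁, q₁, r₁) = (-3, 0.5, 2) − 0.02·(-3, -1, 15) = (-2.94, 0.52, 1.7)
(p₂, q₂, r₂) = (-2.94, 0.52, 1.7) − 0.02·(-2.58, -0.88, 13.14) = (-2.8884, 0.5376, 1.4372)
∂f/∂p at (-2.8884, 0.5376, 1.4372) = -2.214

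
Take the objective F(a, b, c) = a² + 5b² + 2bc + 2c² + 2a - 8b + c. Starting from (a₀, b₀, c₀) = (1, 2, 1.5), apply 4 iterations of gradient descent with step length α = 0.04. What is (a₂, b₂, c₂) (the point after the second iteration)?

(0.6928, 1.0752, 0.7384)

∇F = (2a + 2, 10b + 2c - 8, 2b + 4c + 1)
(a₁, b₁, c₁) = (1, 2, 1.5) − 0.04·(4, 15, 11) = (0.84, 1.4, 1.06)
(a₂, b₂, c₂) = (0.84, 1.4, 1.06) − 0.04·(3.68, 8.12, 8.04) = (0.6928, 1.0752, 0.7384)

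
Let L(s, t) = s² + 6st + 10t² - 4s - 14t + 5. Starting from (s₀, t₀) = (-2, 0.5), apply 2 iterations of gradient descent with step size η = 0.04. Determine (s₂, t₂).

∇L = (2s + 6t - 4, 6s + 20t - 14)
(s₁, t₁) = (-2, 0.5) − 0.04·(-5, -16) = (-1.8, 1.14)
(s₂, t₂) = (-1.8, 1.14) − 0.04·(-0.76, -2) = (-1.7696, 1.22)

(-1.7696, 1.22)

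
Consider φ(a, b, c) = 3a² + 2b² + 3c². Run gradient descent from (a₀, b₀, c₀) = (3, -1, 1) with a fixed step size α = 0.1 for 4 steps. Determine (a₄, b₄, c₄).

∇φ = (6a, 4b, 6c)
(a₁, b₁, c₁) = (3, -1, 1) − 0.1·(18, -4, 6) = (1.2, -0.6, 0.4)
(a₂, b₂, c₂) = (1.2, -0.6, 0.4) − 0.1·(7.2, -2.4, 2.4) = (0.48, -0.36, 0.16)
(a₃, b₃, c₃) = (0.48, -0.36, 0.16) − 0.1·(2.88, -1.44, 0.96) = (0.192, -0.216, 0.064)
(a₄, b₄, c₄) = (0.192, -0.216, 0.064) − 0.1·(1.152, -0.864, 0.384) = (0.0768, -0.1296, 0.0256)

(0.0768, -0.1296, 0.0256)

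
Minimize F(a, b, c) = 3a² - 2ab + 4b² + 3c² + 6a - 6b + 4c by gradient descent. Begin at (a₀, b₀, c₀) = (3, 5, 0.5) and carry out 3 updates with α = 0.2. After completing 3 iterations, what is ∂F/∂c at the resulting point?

∇F = (6a - 2b + 6, -2a + 8b - 6, 6c + 4)
Step 1: at (3, 5, 0.5), ∇F = (14, 28, 7) → (3, 5, 0.5) − 0.2·(14, 28, 7) = (0.2, -0.6, -0.9)
Step 2: at (0.2, -0.6, -0.9), ∇F = (8.4, -11.2, -1.4) → (0.2, -0.6, -0.9) − 0.2·(8.4, -11.2, -1.4) = (-1.48, 1.64, -0.62)
Step 3: at (-1.48, 1.64, -0.62), ∇F = (-6.16, 10.08, 0.28) → (-1.48, 1.64, -0.62) − 0.2·(-6.16, 10.08, 0.28) = (-0.248, -0.376, -0.676)
∂F/∂c at (-0.248, -0.376, -0.676) = -0.056

-0.056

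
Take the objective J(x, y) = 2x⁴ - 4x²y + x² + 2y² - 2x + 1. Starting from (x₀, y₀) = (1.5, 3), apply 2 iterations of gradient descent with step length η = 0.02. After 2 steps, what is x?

∇J = (8x³ - 8xy + 2x - 2, -4x² + 4y)
Step 1: at (1.5, 3), ∇J = (-8, 3) → (1.5, 3) − 0.02·(-8, 3) = (1.66, 2.94)
Step 2: at (1.66, 2.94), ∇J = (-1.128832, 0.7376) → (1.66, 2.94) − 0.02·(-1.128832, 0.7376) = (1.68257664, 2.925248)
x = 1.68257664

1.68257664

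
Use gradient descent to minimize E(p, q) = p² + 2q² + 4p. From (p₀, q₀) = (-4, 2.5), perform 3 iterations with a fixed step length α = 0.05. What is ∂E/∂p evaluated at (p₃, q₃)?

-2.916

∇E = (2p + 4, 4q)
(p₁, q₁) = (-4, 2.5) − 0.05·(-4, 10) = (-3.8, 2)
(p₂, q₂) = (-3.8, 2) − 0.05·(-3.6, 8) = (-3.62, 1.6)
(p₃, q₃) = (-3.62, 1.6) − 0.05·(-3.24, 6.4) = (-3.458, 1.28)
∂E/∂p at (-3.458, 1.28) = -2.916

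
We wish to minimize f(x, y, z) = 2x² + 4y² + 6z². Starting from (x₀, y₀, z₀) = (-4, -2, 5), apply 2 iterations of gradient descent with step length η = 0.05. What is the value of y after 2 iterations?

∇f = (4x, 8y, 12z)
Step 1: at (-4, -2, 5), ∇f = (-16, -16, 60) → (-4, -2, 5) − 0.05·(-16, -16, 60) = (-3.2, -1.2, 2)
Step 2: at (-3.2, -1.2, 2), ∇f = (-12.8, -9.6, 24) → (-3.2, -1.2, 2) − 0.05·(-12.8, -9.6, 24) = (-2.56, -0.72, 0.8)
y = -0.72

-0.72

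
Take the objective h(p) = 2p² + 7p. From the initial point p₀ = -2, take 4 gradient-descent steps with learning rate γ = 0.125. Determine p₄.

-1.765625

h′(p) = 4p + 7
Step 1: h′(-2) = -1; p₁ = -2 − 0.125·(-1) = -1.875
Step 2: h′(-1.875) = -0.5; p₂ = -1.875 − 0.125·(-0.5) = -1.8125
Step 3: h′(-1.8125) = -0.25; p₃ = -1.8125 − 0.125·(-0.25) = -1.78125
Step 4: h′(-1.78125) = -0.125; p₄ = -1.78125 − 0.125·(-0.125) = -1.765625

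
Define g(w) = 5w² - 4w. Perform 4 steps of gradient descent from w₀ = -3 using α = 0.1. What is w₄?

g′(w) = 10w - 4
w₁ = -3 − 0.1·(-34) = 0.4
w₂ = 0.4 − 0.1·0 = 0.4
w₃ = 0.4 − 0.1·0 = 0.4
w₄ = 0.4 − 0.1·0 = 0.4

0.4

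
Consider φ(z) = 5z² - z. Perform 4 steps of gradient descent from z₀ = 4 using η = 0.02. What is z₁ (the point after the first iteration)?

φ′(z) = 10z - 1
Step 1: φ′(4) = 39; z₁ = 4 − 0.02·39 = 3.22

3.22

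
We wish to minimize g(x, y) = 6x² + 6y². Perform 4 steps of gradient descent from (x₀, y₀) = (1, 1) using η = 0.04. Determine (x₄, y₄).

(0.07311616, 0.07311616)

∇g = (12x, 12y)
(x₁, y₁) = (1, 1) − 0.04·(12, 12) = (0.52, 0.52)
(x₂, y₂) = (0.52, 0.52) − 0.04·(6.24, 6.24) = (0.2704, 0.2704)
(x₃, y₃) = (0.2704, 0.2704) − 0.04·(3.2448, 3.2448) = (0.140608, 0.140608)
(x₄, y₄) = (0.140608, 0.140608) − 0.04·(1.687296, 1.687296) = (0.07311616, 0.07311616)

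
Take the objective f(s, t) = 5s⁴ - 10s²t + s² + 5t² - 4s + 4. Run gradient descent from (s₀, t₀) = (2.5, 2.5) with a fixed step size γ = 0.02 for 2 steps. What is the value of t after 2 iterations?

2.92258

∇f = (20s³ - 20st + 2s - 4, -10s² + 10t)
Step 1: at (2.5, 2.5), ∇f = (188.5, -37.5) → (2.5, 2.5) − 0.02·(188.5, -37.5) = (-1.27, 3.25)
Step 2: at (-1.27, 3.25), ∇f = (35.04234, 16.371) → (-1.27, 3.25) − 0.02·(35.04234, 16.371) = (-1.9708468, 2.92258)
t = 2.92258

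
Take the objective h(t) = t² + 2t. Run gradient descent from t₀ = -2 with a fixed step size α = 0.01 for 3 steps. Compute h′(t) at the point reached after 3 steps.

-1.882384

h′(t) = 2t + 2
t₁ = -2 − 0.01·(-2) = -1.98
t₂ = -1.98 − 0.01·(-1.96) = -1.9604
t₃ = -1.9604 − 0.01·(-1.9208) = -1.941192
h′(t) at (-1.941192) = -1.882384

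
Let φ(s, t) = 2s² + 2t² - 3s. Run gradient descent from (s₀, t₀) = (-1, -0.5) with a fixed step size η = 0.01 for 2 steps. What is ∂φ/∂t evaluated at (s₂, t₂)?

∇φ = (4s - 3, 4t)
Step 1: at (-1, -0.5), ∇φ = (-7, -2) → (-1, -0.5) − 0.01·(-7, -2) = (-0.93, -0.48)
Step 2: at (-0.93, -0.48), ∇φ = (-6.72, -1.92) → (-0.93, -0.48) − 0.01·(-6.72, -1.92) = (-0.8628, -0.4608)
∂φ/∂t at (-0.8628, -0.4608) = -1.8432

-1.8432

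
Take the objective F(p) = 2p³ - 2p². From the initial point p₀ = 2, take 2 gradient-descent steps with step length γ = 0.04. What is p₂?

1.133696

F′(p) = 6p² - 4p
Step 1: F′(2) = 16; p₁ = 2 − 0.04·16 = 1.36
Step 2: F′(1.36) = 5.6576; p₂ = 1.36 − 0.04·5.6576 = 1.133696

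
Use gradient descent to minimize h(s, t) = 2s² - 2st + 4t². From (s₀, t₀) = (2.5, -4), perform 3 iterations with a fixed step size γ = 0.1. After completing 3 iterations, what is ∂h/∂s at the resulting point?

∇h = (4s - 2t, -2s + 8t)
Step 1: at (2.5, -4), ∇h = (18, -37) → (2.5, -4) − 0.1·(18, -37) = (0.7, -0.3)
Step 2: at (0.7, -0.3), ∇h = (3.4, -3.8) → (0.7, -0.3) − 0.1·(3.4, -3.8) = (0.36, 0.08)
Step 3: at (0.36, 0.08), ∇h = (1.28, -0.08) → (0.36, 0.08) − 0.1·(1.28, -0.08) = (0.232, 0.088)
∂h/∂s at (0.232, 0.088) = 0.752

0.752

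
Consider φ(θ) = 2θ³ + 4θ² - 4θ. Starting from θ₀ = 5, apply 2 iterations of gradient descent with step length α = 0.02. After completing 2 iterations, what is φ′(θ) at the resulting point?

φ′(θ) = 6θ² + 8θ - 4
Step 1: φ′(5) = 186; θ₁ = 5 − 0.02·186 = 1.28
Step 2: φ′(1.28) = 16.0704; θ₂ = 1.28 − 0.02·16.0704 = 0.958592
φ′(θ) at (0.958592) = 9.182127734784

9.182127734784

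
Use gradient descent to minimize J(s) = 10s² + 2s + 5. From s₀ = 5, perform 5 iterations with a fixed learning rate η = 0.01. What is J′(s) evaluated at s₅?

33.42336

J′(s) = 20s + 2
s₁ = 5 − 0.01·102 = 3.98
s₂ = 3.98 − 0.01·81.6 = 3.164
s₃ = 3.164 − 0.01·65.28 = 2.5112
s₄ = 2.5112 − 0.01·52.224 = 1.98896
s₅ = 1.98896 − 0.01·41.7792 = 1.571168
J′(s) at (1.571168) = 33.42336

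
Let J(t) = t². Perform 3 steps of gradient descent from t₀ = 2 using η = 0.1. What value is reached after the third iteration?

1.024

J′(t) = 2t
Step 1: J′(2) = 4; t₁ = 2 − 0.1·4 = 1.6
Step 2: J′(1.6) = 3.2; t₂ = 1.6 − 0.1·3.2 = 1.28
Step 3: J′(1.28) = 2.56; t₃ = 1.28 − 0.1·2.56 = 1.024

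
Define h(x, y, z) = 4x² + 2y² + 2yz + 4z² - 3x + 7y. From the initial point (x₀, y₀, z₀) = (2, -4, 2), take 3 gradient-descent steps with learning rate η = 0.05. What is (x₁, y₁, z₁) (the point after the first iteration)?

∇h = (8x - 3, 4y + 2z + 7, 2y + 8z)
(x₁, y₁, z₁) = (2, -4, 2) − 0.05·(13, -5, 8) = (1.35, -3.75, 1.6)

(1.35, -3.75, 1.6)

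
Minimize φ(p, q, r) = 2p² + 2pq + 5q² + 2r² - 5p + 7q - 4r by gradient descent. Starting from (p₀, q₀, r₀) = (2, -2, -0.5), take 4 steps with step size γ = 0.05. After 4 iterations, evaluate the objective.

-9.2843870175

∇φ = (4p + 2q - 5, 2p + 10q + 7, 4r - 4)
(p₁, q₁, r₁) = (2, -2, -0.5) − 0.05·(-1, -9, -6) = (2.05, -1.55, -0.2)
(p₂, q₂, r₂) = (2.05, -1.55, -0.2) − 0.05·(0.1, -4.4, -4.8) = (2.045, -1.33, 0.04)
(p₃, q₃, r₃) = (2.045, -1.33, 0.04) − 0.05·(0.52, -2.21, -3.84) = (2.019, -1.2195, 0.232)
(p₄, q₄, r₄) = (2.019, -1.2195, 0.232) − 0.05·(0.637, -1.157, -3.072) = (1.98715, -1.16165, 0.3856)
φ(1.98715, -1.16165, 0.3856) = -9.2843870175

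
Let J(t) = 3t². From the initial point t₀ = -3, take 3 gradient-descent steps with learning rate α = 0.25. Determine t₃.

0.375

J′(t) = 6t
t₁ = -3 − 0.25·(-18) = 1.5
t₂ = 1.5 − 0.25·9 = -0.75
t₃ = -0.75 − 0.25·(-4.5) = 0.375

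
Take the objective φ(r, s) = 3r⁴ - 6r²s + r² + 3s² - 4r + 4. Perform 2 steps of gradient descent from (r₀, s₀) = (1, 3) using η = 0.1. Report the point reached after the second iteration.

∇φ = (12r³ - 12rs + 2r - 4, -6r² + 6s)
Step 1: at (1, 3), ∇φ = (-26, 12) → (1, 3) − 0.1·(-26, 12) = (3.6, 1.8)
Step 2: at (3.6, 1.8), ∇φ = (485.312, -66.96) → (3.6, 1.8) − 0.1·(485.312, -66.96) = (-44.9312, 8.496)

(-44.9312, 8.496)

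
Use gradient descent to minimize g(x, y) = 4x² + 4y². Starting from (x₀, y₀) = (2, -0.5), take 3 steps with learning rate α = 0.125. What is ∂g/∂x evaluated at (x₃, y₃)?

0

∇g = (8x, 8y)
(x₁, y₁) = (2, -0.5) − 0.125·(16, -4) = (0, 0)
(x₂, y₂) = (0, 0) − 0.125·(0, 0) = (0, 0)
(x₃, y₃) = (0, 0) − 0.125·(0, 0) = (0, 0)
∂g/∂x at (0, 0) = 0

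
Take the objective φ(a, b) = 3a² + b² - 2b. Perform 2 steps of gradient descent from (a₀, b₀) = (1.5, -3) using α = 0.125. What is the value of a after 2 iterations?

∇φ = (6a, 2b - 2)
(a₁, b₁) = (1.5, -3) − 0.125·(9, -8) = (0.375, -2)
(a₂, b₂) = (0.375, -2) − 0.125·(2.25, -6) = (0.09375, -1.25)
a = 0.09375

0.09375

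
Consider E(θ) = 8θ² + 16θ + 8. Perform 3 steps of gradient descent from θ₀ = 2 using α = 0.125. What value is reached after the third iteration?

E′(θ) = 16θ + 16
θ₁ = 2 − 0.125·48 = -4
θ₂ = -4 − 0.125·(-48) = 2
θ₃ = 2 − 0.125·48 = -4

-4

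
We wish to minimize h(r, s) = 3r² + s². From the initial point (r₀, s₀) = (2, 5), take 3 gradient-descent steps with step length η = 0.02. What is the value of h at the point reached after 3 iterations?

25.141793783808

∇h = (6r, 2s)
(r₁, s₁) = (2, 5) − 0.02·(12, 10) = (1.76, 4.8)
(r₂, s₂) = (1.76, 4.8) − 0.02·(10.56, 9.6) = (1.5488, 4.608)
(r₃, s₃) = (1.5488, 4.608) − 0.02·(9.2928, 9.216) = (1.362944, 4.42368)
h(1.362944, 4.42368) = 25.141793783808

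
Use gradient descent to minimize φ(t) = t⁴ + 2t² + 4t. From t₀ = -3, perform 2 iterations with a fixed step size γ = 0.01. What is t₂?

-1.55721984

φ′(t) = 4t³ + 4t + 4
t₁ = -3 − 0.01·(-116) = -1.84
t₂ = -1.84 − 0.01·(-28.278016) = -1.55721984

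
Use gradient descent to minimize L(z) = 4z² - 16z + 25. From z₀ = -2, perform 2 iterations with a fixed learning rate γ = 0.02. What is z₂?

L′(z) = 8z - 16
Step 1: L′(-2) = -32; z₁ = -2 − 0.02·(-32) = -1.36
Step 2: L′(-1.36) = -26.88; z₂ = -1.36 − 0.02·(-26.88) = -0.8224

-0.8224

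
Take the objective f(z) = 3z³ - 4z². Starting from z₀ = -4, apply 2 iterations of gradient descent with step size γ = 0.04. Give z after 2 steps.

-58.450176

f′(z) = 9z² - 8z
Step 1: f′(-4) = 176; z₁ = -4 − 0.04·176 = -11.04
Step 2: f′(-11.04) = 1185.2544; z₂ = -11.04 − 0.04·1185.2544 = -58.450176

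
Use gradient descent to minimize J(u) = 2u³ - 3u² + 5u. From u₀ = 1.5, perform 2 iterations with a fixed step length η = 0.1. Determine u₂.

J′(u) = 6u² - 6u + 5
u₁ = 1.5 − 0.1·9.5 = 0.55
u₂ = 0.55 − 0.1·3.515 = 0.1985

0.1985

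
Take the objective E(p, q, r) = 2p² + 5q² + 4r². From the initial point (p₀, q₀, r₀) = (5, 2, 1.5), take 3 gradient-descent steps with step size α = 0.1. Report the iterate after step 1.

∇E = (4p, 10q, 8r)
(p₁, q₁, r₁) = (5, 2, 1.5) − 0.1·(20, 20, 12) = (3, 0, 0.3)

(3, 0, 0.3)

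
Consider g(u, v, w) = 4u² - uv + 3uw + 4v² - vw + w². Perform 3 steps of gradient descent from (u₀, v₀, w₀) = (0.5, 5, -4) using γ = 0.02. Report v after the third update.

∇g = (8u - v + 3w, -u + 8v - w, 3u - v + 2w)
Step 1: at (0.5, 5, -4), ∇g = (-13, 43.5, -11.5) → (0.5, 5, -4) − 0.02·(-13, 43.5, -11.5) = (0.76, 4.13, -3.77)
Step 2: at (0.76, 4.13, -3.77), ∇g = (-9.36, 36.05, -9.39) → (0.76, 4.13, -3.77) − 0.02·(-9.36, 36.05, -9.39) = (0.9472, 3.409, -3.5822)
Step 3: at (0.9472, 3.409, -3.5822), ∇g = (-6.578, 29.907, -7.7318) → (0.9472, 3.409, -3.5822) − 0.02·(-6.578, 29.907, -7.7318) = (1.07876, 2.81086, -3.427564)
v = 2.81086

2.81086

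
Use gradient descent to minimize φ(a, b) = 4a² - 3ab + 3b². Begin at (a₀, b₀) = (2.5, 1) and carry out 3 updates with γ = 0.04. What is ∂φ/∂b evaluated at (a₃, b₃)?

2.499264

∇φ = (8a - 3b, -3a + 6b)
(a₁, b₁) = (2.5, 1) − 0.04·(17, -1.5) = (1.82, 1.06)
(a₂, b₂) = (1.82, 1.06) − 0.04·(11.38, 0.9) = (1.3648, 1.024)
(a₃, b₃) = (1.3648, 1.024) − 0.04·(7.8464, 2.0496) = (1.050944, 0.942016)
∂φ/∂b at (1.050944, 0.942016) = 2.499264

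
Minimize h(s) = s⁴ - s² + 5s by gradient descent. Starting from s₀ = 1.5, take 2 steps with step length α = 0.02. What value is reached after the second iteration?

1.00278728

h′(s) = 4s³ - 2s + 5
s₁ = 1.5 − 0.02·15.5 = 1.19
s₂ = 1.19 − 0.02·9.360636 = 1.00278728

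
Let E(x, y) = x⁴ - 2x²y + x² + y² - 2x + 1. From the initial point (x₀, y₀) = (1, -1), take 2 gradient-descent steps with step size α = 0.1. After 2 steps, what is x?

0.3088

∇E = (4x³ - 4xy + 2x - 2, -2x² + 2y)
(x₁, y₁) = (1, -1) − 0.1·(8, -4) = (0.2, -0.6)
(x₂, y₂) = (0.2, -0.6) − 0.1·(-1.088, -1.28) = (0.3088, -0.472)
x = 0.3088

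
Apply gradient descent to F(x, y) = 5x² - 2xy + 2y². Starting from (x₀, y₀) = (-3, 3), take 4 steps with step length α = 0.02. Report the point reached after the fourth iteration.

∇F = (10x - 2y, -2x + 4y)
(x₁, y₁) = (-3, 3) − 0.02·(-36, 18) = (-2.28, 2.64)
(x₂, y₂) = (-2.28, 2.64) − 0.02·(-28.08, 15.12) = (-1.7184, 2.3376)
(x₃, y₃) = (-1.7184, 2.3376) − 0.02·(-21.8592, 12.7872) = (-1.281216, 2.081856)
(x₄, y₄) = (-1.281216, 2.081856) − 0.02·(-16.975872, 10.889856) = (-0.94169856, 1.86405888)

(-0.94169856, 1.86405888)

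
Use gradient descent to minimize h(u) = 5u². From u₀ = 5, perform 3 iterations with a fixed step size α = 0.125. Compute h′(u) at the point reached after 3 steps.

-0.78125

h′(u) = 10u
Step 1: h′(5) = 50; u₁ = 5 − 0.125·50 = -1.25
Step 2: h′(-1.25) = -12.5; u₂ = -1.25 − 0.125·(-12.5) = 0.3125
Step 3: h′(0.3125) = 3.125; u₃ = 0.3125 − 0.125·3.125 = -0.078125
h′(u) at (-0.078125) = -0.78125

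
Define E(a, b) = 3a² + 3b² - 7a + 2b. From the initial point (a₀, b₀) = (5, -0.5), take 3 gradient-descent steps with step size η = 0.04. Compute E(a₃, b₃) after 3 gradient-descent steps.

4.09424684544

∇E = (6a - 7, 6b + 2)
(a₁, b₁) = (5, -0.5) − 0.04·(23, -1) = (4.08, -0.46)
(a₂, b₂) = (4.08, -0.46) − 0.04·(17.48, -0.76) = (3.3808, -0.4296)
(a₃, b₃) = (3.3808, -0.4296) − 0.04·(13.2848, -0.5776) = (2.849408, -0.406496)
E(2.849408, -0.406496) = 4.09424684544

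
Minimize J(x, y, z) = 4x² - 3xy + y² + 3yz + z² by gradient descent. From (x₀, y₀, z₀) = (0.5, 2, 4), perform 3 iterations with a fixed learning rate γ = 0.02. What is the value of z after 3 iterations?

∇J = (8x - 3y, -3x + 2y + 3z, 3y + 2z)
(x₁, y₁, z₁) = (0.5, 2, 4) − 0.02·(-2, 14.5, 14) = (0.54, 1.71, 3.72)
(x₂, y₂, z₂) = (0.54, 1.71, 3.72) − 0.02·(-0.81, 12.96, 12.57) = (0.5562, 1.4508, 3.4686)
(x₃, y₃, z₃) = (0.5562, 1.4508, 3.4686) − 0.02·(0.0972, 11.6388, 11.2896) = (0.554256, 1.218024, 3.242808)
z = 3.242808

3.242808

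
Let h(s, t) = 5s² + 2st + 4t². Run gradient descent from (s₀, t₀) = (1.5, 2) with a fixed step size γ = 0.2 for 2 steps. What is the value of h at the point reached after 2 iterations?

∇h = (10s + 2t, 2s + 8t)
(s₁, t₁) = (1.5, 2) − 0.2·(19, 19) = (-2.3, -1.8)
(s₂, t₂) = (-2.3, -1.8) − 0.2·(-26.6, -19) = (3.02, 2)
h(3.02, 2) = 73.682

73.682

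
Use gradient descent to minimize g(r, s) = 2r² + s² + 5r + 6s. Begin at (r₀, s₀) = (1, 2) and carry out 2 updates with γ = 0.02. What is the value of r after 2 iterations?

∇g = (4r + 5, 2s + 6)
(r₁, s₁) = (1, 2) − 0.02·(9, 10) = (0.82, 1.8)
(r₂, s₂) = (0.82, 1.8) − 0.02·(8.28, 9.6) = (0.6544, 1.608)
r = 0.6544

0.6544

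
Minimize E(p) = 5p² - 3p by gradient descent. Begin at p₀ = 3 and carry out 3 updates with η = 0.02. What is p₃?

E′(p) = 10p - 3
Step 1: E′(3) = 27; p₁ = 3 − 0.02·27 = 2.46
Step 2: E′(2.46) = 21.6; p₂ = 2.46 − 0.02·21.6 = 2.028
Step 3: E′(2.028) = 17.28; p₃ = 2.028 − 0.02·17.28 = 1.6824

1.6824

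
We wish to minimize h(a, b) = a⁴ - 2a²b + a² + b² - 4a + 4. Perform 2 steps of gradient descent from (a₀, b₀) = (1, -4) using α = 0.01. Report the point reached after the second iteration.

(0.69362528, -3.808552)

∇h = (4a³ - 4ab + 2a - 4, -2a² + 2b)
(a₁, b₁) = (1, -4) − 0.01·(18, -10) = (0.82, -3.9)
(a₂, b₂) = (0.82, -3.9) − 0.01·(12.637472, -9.1448) = (0.69362528, -3.808552)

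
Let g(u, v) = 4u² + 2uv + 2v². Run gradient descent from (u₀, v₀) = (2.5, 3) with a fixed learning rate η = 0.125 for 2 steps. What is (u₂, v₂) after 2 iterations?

∇g = (8u + 2v, 2u + 4v)
Step 1: at (2.5, 3), ∇g = (26, 17) → (2.5, 3) − 0.125·(26, 17) = (-0.75, 0.875)
Step 2: at (-0.75, 0.875), ∇g = (-4.25, 2) → (-0.75, 0.875) − 0.125·(-4.25, 2) = (-0.21875, 0.625)

(-0.21875, 0.625)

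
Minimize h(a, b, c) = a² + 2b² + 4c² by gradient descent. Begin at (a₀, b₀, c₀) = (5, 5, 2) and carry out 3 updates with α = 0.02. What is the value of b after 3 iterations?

3.89344

∇h = (2a, 4b, 8c)
(a₁, b₁, c₁) = (5, 5, 2) − 0.02·(10, 20, 16) = (4.8, 4.6, 1.68)
(a₂, b₂, c₂) = (4.8, 4.6, 1.68) − 0.02·(9.6, 18.4, 13.44) = (4.608, 4.232, 1.4112)
(a₃, b₃, c₃) = (4.608, 4.232, 1.4112) − 0.02·(9.216, 16.928, 11.2896) = (4.42368, 3.89344, 1.185408)
b = 3.89344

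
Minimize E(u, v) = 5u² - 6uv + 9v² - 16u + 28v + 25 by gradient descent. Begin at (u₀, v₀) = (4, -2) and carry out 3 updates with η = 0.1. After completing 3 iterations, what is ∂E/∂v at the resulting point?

∇E = (10u - 6v - 16, -6u + 18v + 28)
Step 1: at (4, -2), ∇E = (36, -32) → (4, -2) − 0.1·(36, -32) = (0.4, 1.2)
Step 2: at (0.4, 1.2), ∇E = (-19.2, 47.2) → (0.4, 1.2) − 0.1·(-19.2, 47.2) = (2.32, -3.52)
Step 3: at (2.32, -3.52), ∇E = (28.32, -49.28) → (2.32, -3.52) − 0.1·(28.32, -49.28) = (-0.512, 1.408)
∂E/∂v at (-0.512, 1.408) = 56.416

56.416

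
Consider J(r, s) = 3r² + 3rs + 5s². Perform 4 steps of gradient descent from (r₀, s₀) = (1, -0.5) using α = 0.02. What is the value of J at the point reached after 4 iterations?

∇J = (6r + 3s, 3r + 10s)
(r₁, s₁) = (1, -0.5) − 0.02·(4.5, -2) = (0.91, -0.46)
(r₂, s₂) = (0.91, -0.46) − 0.02·(4.08, -1.87) = (0.8284, -0.4226)
(r₃, s₃) = (0.8284, -0.4226) − 0.02·(3.7026, -1.7408) = (0.754348, -0.387784)
(r₄, s₄) = (0.754348, -0.387784) − 0.02·(3.362736, -1.614796) = (0.68709328, -0.35548808)
J(0.68709328, -0.35548808) = 1.3153899887096

1.3153899887096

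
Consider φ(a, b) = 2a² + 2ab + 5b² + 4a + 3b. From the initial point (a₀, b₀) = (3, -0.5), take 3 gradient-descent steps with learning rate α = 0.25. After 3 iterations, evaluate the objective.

∇φ = (4a + 2b + 4, 2a + 10b + 3)
Step 1: at (3, -0.5), ∇φ = (15, 4) → (3, -0.5) − 0.25·(15, 4) = (-0.75, -1.5)
Step 2: at (-0.75, -1.5), ∇φ = (-2, -13.5) → (-0.75, -1.5) − 0.25·(-2, -13.5) = (-0.25, 1.875)
Step 3: at (-0.25, 1.875), ∇φ = (6.75, 21.25) → (-0.25, 1.875) − 0.25·(6.75, 21.25) = (-1.9375, -3.4375)
φ(-1.9375, -3.4375) = 61.84765625

61.84765625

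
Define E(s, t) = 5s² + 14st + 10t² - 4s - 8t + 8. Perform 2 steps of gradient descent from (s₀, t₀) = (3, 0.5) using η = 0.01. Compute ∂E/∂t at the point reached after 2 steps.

21.1684

∇E = (10s + 14t - 4, 14s + 20t - 8)
(s₁, t₁) = (3, 0.5) − 0.01·(33, 44) = (2.67, 0.06)
(s₂, t₂) = (2.67, 0.06) − 0.01·(23.54, 30.58) = (2.4346, -0.2458)
∂E/∂t at (2.4346, -0.2458) = 21.1684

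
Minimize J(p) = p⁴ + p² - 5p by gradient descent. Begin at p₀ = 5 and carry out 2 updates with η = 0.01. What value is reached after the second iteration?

J′(p) = 4p³ + 2p - 5
Step 1: J′(5) = 505; p₁ = 5 − 0.01·505 = -0.05
Step 2: J′(-0.05) = -5.1005; p₂ = -0.05 − 0.01·(-5.1005) = 0.001005

0.001005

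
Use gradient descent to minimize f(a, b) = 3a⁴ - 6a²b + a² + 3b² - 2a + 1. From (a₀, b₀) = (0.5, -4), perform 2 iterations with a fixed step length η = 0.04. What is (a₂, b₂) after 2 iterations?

(0.37807616, -2.209504)

∇f = (12a³ - 12ab + 2a - 2, -6a² + 6b)
Step 1: at (0.5, -4), ∇f = (24.5, -25.5) → (0.5, -4) − 0.04·(24.5, -25.5) = (-0.48, -2.98)
Step 2: at (-0.48, -2.98), ∇f = (-21.451904, -19.2624) → (-0.48, -2.98) − 0.04·(-21.451904, -19.2624) = (0.37807616, -2.209504)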